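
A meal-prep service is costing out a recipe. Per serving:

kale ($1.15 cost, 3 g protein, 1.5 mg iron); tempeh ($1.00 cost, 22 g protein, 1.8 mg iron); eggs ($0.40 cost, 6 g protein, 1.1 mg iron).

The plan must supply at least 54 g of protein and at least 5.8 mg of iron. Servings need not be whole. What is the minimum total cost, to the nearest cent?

$2.74

With two linear requirements the optimum uses one or two foods; enumerate the corners.
kale only: max(54/3, 5.8/1.5) = 18 servings → $20.70.
tempeh only: max(54/22, 5.8/1.8) = 3.222 servings → $3.22.
eggs only: max(54/6, 5.8/1.1) = 9 servings → $3.60.
kale + tempeh with both tight: 1.101 servings and 2.304 servings → $3.57.
kale + eggs: the both-tight solution has a negative serving — not a feasible corner.
tempeh + eggs with both tight: 1.836 servings and 2.269 servings → $2.74.
The minimum over all feasible corners is $2.74.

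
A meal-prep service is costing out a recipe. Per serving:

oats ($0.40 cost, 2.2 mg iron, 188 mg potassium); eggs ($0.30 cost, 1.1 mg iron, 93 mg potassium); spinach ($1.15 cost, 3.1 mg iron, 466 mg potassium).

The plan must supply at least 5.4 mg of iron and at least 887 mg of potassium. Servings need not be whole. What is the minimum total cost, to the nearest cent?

$1.89

oats only: max(5.4/2.2, 887/188) = 4.718 servings → $1.89.
eggs only: max(5.4/1.1, 887/93) = 9.538 servings → $2.86.
spinach only: max(5.4/3.1, 887/466) = 1.903 servings → $2.19.
oats + eggs with both targets exact would need a negative amount; discard.
oats + spinach with both targets exact would need a negative amount; discard.
eggs + spinach: the both-tight solution has a negative serving — not a feasible corner.
The minimum over all feasible corners is $1.89.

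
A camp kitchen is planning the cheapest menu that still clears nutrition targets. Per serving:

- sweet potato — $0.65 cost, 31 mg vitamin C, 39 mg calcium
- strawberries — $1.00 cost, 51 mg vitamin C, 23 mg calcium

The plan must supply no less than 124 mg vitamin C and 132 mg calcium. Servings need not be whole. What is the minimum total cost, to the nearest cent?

$2.56

With two linear requirements the optimum uses one or two foods; enumerate the corners.
sweet potato only: max(124/31, 132/39) = 4 servings → $2.60.
strawberries only: max(124/51, 132/23) = 5.739 servings → $5.74.
sweet potato + strawberries with both tight: 3.041 servings and 0.5831 servings → $2.56.
Cheapest feasible corner: $2.56.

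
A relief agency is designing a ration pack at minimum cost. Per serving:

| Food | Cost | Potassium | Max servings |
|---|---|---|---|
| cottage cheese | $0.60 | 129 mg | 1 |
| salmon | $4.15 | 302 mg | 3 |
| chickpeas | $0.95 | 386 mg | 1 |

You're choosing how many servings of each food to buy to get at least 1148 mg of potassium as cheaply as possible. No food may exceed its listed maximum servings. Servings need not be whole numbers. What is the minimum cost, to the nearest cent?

Cost per mg of potassium: chickpeas $0.0025, cottage cheese $0.0047, salmon $0.0137.
Take 1 serving of chickpeas: +386.0 mg potassium for $0.95 (total $0.95, still need 762.0 mg).
Take 1 serving of cottage cheese: +129.0 mg potassium for $0.60 (total $1.55, still need 633.0 mg).
Take 2.096 servings of salmon: +633.0 mg potassium for $8.70 (total $10.25, still need 0.0 mg).
Greedy by cheapest-per-mg is optimal for a single linear constraint, so the minimum cost is $10.25.

$10.25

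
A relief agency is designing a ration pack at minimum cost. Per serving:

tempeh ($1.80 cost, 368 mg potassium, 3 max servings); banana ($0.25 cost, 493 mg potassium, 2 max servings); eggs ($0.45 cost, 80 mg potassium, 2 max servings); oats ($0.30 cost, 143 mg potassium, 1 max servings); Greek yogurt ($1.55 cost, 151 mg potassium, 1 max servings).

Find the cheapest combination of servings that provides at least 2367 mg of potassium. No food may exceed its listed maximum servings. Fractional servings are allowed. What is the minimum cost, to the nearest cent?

$6.95

Cost per mg of potassium: banana $0.0005, oats $0.0021, tempeh $0.0049, eggs $0.0056, Greek yogurt $0.0103.
Take 2 servings of banana: +986.0 mg potassium for $0.50 (total $0.50, still need 1381.0 mg).
Take 1 serving of oats: +143.0 mg potassium for $0.30 (total $0.80, still need 1238.0 mg).
Take 3 servings of tempeh: +1104.0 mg potassium for $5.40 (total $6.20, still need 134.0 mg).
Take 1.675 servings of eggs: +134.0 mg potassium for $0.75 (total $6.95, still need 0.0 mg).
Greedy by cheapest-per-mg is optimal for a single linear constraint, so the minimum cost is $6.95.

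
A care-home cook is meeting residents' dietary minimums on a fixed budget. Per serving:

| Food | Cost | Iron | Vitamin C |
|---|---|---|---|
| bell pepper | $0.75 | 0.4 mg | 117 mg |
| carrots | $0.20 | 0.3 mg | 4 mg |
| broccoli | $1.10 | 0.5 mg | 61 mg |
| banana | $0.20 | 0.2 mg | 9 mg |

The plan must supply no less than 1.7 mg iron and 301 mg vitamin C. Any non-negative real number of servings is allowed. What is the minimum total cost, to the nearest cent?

bell pepper only: max(1.7/0.4, 301/117) = 4.25 servings → $3.19.
carrots only: max(1.7/0.3, 301/4) = 75.25 servings → $15.05.
broccoli only: max(1.7/0.5, 301/61) = 4.934 servings → $5.43.
banana only: max(1.7/0.2, 301/9) = 33.44 servings → $6.69.
bell pepper + carrots with both tight: 2.493 servings and 2.343 servings → $2.34.
bell pepper + broccoli with both tight: 1.372 servings and 2.302 servings → $3.56.
bell pepper + banana with both tight: 2.268 servings and 3.965 servings → $2.49.
carrots + broccoli: the both-tight solution has a negative serving — not a feasible corner.
carrots + banana with both targets exact would need a negative amount; discard.
broccoli + banana with both targets exact would need a negative amount; discard.
The minimum over all feasible corners is $2.34.

$2.34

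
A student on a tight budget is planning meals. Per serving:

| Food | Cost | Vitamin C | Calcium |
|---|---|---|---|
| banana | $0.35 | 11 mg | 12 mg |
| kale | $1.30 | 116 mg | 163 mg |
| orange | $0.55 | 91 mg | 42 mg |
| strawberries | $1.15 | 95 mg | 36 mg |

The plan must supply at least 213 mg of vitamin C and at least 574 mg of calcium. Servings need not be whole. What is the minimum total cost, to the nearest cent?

Check every corner: each single food scaled to meet both minima, and each pair solved so both constraints bind.
banana only: max(213/11, 574/12) = 47.83 servings → $16.74.
kale only: max(213/116, 574/163) = 3.521 servings → $4.58.
orange only: max(213/91, 574/42) = 13.67 servings → $7.52.
strawberries only: max(213/95, 574/36) = 15.94 servings → $18.34.
banana + kale with both targets exact would need a negative amount; discard.
banana + orange: the both-tight solution has a negative serving — not a feasible corner.
banana + strawberries with both targets exact would need a negative amount; discard.
kale + orange: intersection lies outside the first quadrant.
kale + strawberries: the both-tight solution has a negative serving — not a feasible corner.
orange + strawberries: the both-tight solution has a negative serving — not a feasible corner.
So the least-cost plan costs $4.58.

$4.58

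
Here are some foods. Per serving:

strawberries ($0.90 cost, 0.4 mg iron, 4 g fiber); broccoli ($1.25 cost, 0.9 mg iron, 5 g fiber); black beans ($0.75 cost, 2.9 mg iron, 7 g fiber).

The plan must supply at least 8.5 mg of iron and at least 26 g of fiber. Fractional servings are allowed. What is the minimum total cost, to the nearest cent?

$2.79

Minimising a linear cost over {iron ≥ 8.5, fiber ≥ 26, servings ≥ 0} — the optimum is at a vertex, using one or two foods.
strawberries only: max(8.5/0.4, 26/4) = 21.25 servings → $19.12.
broccoli only: max(8.5/0.9, 26/5) = 9.444 servings → $11.81.
black beans only: max(8.5/2.9, 26/7) = 3.714 servings → $2.79.
strawberries + broccoli: the both-tight solution has a negative serving — not a feasible corner.
strawberries + black beans with both tight: 1.807 servings and 2.682 servings → $3.64.
broccoli + black beans with both tight: 1.939 servings and 2.329 servings → $4.17.
The minimum over all feasible corners is $2.79.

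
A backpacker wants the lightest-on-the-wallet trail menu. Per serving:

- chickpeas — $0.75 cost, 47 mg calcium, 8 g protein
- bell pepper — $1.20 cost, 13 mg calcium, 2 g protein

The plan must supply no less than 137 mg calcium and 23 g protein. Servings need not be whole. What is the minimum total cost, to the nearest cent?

Compare the cost at each extreme point of the feasible region.
chickpeas only: max(137/47, 23/8) = 2.915 servings → $2.19.
bell pepper only: max(137/13, 23/2) = 11.5 servings → $13.80.
chickpeas + bell pepper with both tight: 2.5 servings and 1.5 servings → $3.67.
So the least-cost plan costs $2.19.

$2.19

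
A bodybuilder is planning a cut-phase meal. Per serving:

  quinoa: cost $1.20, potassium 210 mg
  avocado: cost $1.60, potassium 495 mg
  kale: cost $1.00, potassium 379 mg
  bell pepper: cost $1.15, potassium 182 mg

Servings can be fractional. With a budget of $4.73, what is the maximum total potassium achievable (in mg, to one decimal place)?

1792.7 mg

Potassium per dollar: kale 379, avocado 309.4, quinoa 175, bell pepper 158.3.
With no serving limits, spend the whole cost allowance on kale: $4.73 / $1.00 × 379 mg = 1792.7 mg.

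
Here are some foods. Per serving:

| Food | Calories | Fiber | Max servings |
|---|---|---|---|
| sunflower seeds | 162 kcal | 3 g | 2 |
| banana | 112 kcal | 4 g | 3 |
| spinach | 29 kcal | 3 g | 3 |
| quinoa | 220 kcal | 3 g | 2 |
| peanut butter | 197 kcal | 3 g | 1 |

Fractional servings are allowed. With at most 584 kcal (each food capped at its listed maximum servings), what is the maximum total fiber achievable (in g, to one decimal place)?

24.0 g

Fiber per kcal: spinach 0.1034, banana 0.03571, sunflower seeds 0.01852, peanut butter 0.01523, quinoa 0.01364.
Take 3 servings of spinach: uses 87 kcal, +9.0 g fiber (running total 9.0 g).
Take 3 servings of banana: uses 336 kcal, +12.0 g fiber (running total 21.0 g).
Take 0.9938 servings of sunflower seeds: uses 161 kcal, +3.0 g fiber (running total 24.0 g).
Filling greedily by fiber-per-kcal is optimal for one linear limit, giving 24.0 g.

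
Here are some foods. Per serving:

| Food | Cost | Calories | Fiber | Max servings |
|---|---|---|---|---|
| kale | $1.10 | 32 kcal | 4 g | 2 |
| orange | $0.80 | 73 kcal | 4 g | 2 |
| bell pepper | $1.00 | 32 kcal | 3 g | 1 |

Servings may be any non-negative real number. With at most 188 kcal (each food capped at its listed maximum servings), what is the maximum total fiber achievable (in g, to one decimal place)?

Fiber per kcal: kale 0.125, bell pepper 0.09375, orange 0.05479.
Take 2 servings of kale: uses 64 kcal, +8.0 g fiber (running total 8.0 g).
Take 1 serving of bell pepper: uses 32 kcal, +3.0 g fiber (running total 11.0 g).
Take 1.26 servings of orange: uses 92 kcal, +5.0 g fiber (running total 16.0 g).
Filling greedily by fiber-per-kcal is optimal for one linear limit, giving 16.0 g.

16.0 g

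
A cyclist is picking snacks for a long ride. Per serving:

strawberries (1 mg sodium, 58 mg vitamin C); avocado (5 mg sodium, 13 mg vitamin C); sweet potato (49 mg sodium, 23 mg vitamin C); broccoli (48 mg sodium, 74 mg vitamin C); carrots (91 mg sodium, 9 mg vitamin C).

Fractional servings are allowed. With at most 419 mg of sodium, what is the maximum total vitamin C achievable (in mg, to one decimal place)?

Vitamin C per mg sodium: strawberries 58, avocado 2.6, broccoli 1.542, sweet potato 0.4694, carrots 0.0989.
With no serving limits, spend the whole sodium allowance on strawberries: 419 mg / 1 mg × 58 mg = 24302.0 mg.

24302.0 mg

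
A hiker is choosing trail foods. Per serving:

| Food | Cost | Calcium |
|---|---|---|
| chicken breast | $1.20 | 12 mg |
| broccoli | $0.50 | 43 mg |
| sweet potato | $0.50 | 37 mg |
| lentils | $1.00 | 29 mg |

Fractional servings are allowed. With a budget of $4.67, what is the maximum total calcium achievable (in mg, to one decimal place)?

Calcium per dollar: broccoli 86, sweet potato 74, lentils 29, chicken breast 10.
With no serving limits, spend the whole cost allowance on broccoli: $4.67 / $0.50 × 43 mg = 401.6 mg.

401.6 mg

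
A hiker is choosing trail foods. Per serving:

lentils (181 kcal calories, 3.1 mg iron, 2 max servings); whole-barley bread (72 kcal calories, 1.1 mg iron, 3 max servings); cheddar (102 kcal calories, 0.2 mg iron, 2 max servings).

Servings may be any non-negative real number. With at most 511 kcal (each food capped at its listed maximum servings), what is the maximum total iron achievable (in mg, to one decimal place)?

Iron per kcal: lentils 0.01713, whole-barley bread 0.01528, cheddar 0.001961.
Take 2 servings of lentils: uses 362 kcal, +6.2 mg iron (running total 6.2 mg).
Take 2.069 servings of whole-barley bread: uses 149 kcal, +2.3 mg iron (running total 8.5 mg).
Greedy by best ratio exhausts the calories allowance optimally: 8.5 mg.

8.5 mg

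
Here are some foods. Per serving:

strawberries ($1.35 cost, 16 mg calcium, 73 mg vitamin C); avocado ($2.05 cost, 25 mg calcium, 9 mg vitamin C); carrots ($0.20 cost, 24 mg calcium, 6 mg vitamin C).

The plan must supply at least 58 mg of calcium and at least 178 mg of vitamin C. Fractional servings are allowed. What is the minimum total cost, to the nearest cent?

$3.37

strawberries only: max(58/16, 178/73) = 3.625 servings → $4.89.
avocado only: max(58/25, 178/9) = 19.78 servings → $40.54.
carrots only: max(58/24, 178/6) = 29.67 servings → $5.93.
strawberries + avocado with both tight: 2.337 servings and 0.8245 servings → $4.84.
strawberries + carrots with both tight: 2.37 servings and 0.837 servings → $3.37.
avocado + carrots: intersection lies outside the first quadrant.
Cheapest feasible corner: $3.37.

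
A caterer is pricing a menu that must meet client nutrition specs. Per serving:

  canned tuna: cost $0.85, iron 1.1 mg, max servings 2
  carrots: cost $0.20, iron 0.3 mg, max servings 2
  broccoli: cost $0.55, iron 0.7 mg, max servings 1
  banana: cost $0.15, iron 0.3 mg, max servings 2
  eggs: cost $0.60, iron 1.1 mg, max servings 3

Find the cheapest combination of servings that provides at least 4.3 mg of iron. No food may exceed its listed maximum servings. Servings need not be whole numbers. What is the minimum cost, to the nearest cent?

Cost per mg of iron: banana $0.5000, eggs $0.5455, carrots $0.6667, canned tuna $0.7727, broccoli $0.7857.
Take 2 servings of banana: +0.6 mg iron for $0.30 (total $0.30, still need 3.7 mg).
Take 3 servings of eggs: +3.3 mg iron for $1.80 (total $2.10, still need 0.4 mg).
Take 1.333 servings of carrots: +0.4 mg iron for $0.27 (total $2.37, still need 0.0 mg).
Greedy by cheapest-per-mg is optimal for a single linear constraint, so the minimum cost is $2.37.

$2.37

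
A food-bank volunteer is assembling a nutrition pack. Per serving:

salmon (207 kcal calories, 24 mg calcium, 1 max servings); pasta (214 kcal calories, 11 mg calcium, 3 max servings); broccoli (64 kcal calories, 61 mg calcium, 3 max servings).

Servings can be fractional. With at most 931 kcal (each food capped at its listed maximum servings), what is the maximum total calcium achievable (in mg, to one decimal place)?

234.3 mg

Calcium per kcal: broccoli 0.9531, salmon 0.1159, pasta 0.0514.
Take 3 servings of broccoli: uses 192 kcal, +183.0 mg calcium (running total 183.0 mg).
Take 1 serving of salmon: uses 207 kcal, +24.0 mg calcium (running total 207.0 mg).
Take 2.486 servings of pasta: uses 532 kcal, +27.3 mg calcium (running total 234.3 mg).
Greedy by best ratio exhausts the calories allowance optimally: 234.3 mg.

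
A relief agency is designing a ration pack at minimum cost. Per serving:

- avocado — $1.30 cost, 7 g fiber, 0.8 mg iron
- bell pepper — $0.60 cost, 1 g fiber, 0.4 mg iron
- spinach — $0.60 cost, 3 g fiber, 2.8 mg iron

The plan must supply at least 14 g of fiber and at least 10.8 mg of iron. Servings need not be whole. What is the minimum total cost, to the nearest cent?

Compare the cost at each extreme point of the feasible region.
avocado only: max(14/7, 10.8/0.8) = 13.5 servings → $17.55.
bell pepper only: max(14/1, 10.8/0.4) = 27 servings → $16.20.
spinach only: max(14/3, 10.8/2.8) = 4.667 servings → $2.80.
avocado + bell pepper: intersection lies outside the first quadrant.
avocado + spinach with both tight: 0.3953 servings and 3.744 servings → $2.76.
bell pepper + spinach with both tight: 4.25 servings and 3.25 servings → $4.50.
Cheapest feasible corner: $2.76.

$2.76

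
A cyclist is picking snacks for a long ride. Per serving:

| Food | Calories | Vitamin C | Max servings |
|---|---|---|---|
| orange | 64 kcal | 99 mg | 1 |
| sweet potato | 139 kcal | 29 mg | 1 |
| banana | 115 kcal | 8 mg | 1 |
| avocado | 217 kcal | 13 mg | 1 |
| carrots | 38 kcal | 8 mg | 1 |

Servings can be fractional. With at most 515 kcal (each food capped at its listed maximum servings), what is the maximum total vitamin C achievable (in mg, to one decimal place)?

Vitamin C per kcal: orange 1.547, carrots 0.2105, sweet potato 0.2086, banana 0.06957, avocado 0.05991.
Take 1 serving of orange: uses 64 kcal, +99.0 mg vitamin C (running total 99.0 mg).
Take 1 serving of carrots: uses 38 kcal, +8.0 mg vitamin C (running total 107.0 mg).
Take 1 serving of sweet potato: uses 139 kcal, +29.0 mg vitamin C (running total 136.0 mg).
Take 1 serving of banana: uses 115 kcal, +8.0 mg vitamin C (running total 144.0 mg).
Take 0.7327 servings of avocado: uses 159 kcal, +9.5 mg vitamin C (running total 153.5 mg).
Filling greedily by vitamin C-per-kcal is optimal for one linear limit, giving 153.5 mg.

153.5 mg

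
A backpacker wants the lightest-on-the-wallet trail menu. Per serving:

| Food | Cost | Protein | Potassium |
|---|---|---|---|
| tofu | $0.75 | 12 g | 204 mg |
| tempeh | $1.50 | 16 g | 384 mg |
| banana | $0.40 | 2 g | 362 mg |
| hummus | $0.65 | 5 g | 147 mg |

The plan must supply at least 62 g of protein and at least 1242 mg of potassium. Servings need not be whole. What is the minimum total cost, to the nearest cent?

tofu only: max(62/12, 1242/204) = 6.088 servings → $4.57.
tempeh only: max(62/16, 1242/384) = 3.875 servings → $5.81.
banana only: max(62/2, 1242/362) = 31 servings → $12.40.
hummus only: max(62/5, 1242/147) = 12.4 servings → $8.06.
tofu + tempeh with both tight: 2.929 servings and 1.679 servings → $4.71.
tofu + banana with both tight: 5.071 servings and 0.5732 servings → $4.03.
tofu + hummus with both tight: 3.903 servings and 3.032 servings → $4.90.
tempeh + banana with both targets exact would need a negative amount; discard.
tempeh + hummus: intersection lies outside the first quadrant.
banana + hummus: the both-tight solution has a negative serving — not a feasible corner.
So the least-cost plan costs $4.03.

$4.03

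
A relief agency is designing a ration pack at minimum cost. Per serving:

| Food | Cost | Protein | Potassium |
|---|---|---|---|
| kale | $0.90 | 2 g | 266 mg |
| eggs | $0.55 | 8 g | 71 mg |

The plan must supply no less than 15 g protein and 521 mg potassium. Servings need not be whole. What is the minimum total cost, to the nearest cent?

$2.22

Check every corner: each single food scaled to meet both minima, and each pair solved so both constraints bind.
kale only: max(15/2, 521/266) = 7.5 servings → $6.75.
eggs only: max(15/8, 521/71) = 7.338 servings → $4.04.
kale + eggs with both tight: 1.562 servings and 1.484 servings → $2.22.
The minimum over all feasible corners is $2.22.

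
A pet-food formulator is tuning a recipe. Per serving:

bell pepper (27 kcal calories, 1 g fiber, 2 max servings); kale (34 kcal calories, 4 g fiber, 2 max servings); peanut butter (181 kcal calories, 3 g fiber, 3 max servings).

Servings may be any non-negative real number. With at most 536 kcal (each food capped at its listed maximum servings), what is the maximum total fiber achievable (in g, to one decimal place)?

Fiber per kcal: kale 0.1176, bell pepper 0.03704, peanut butter 0.01657.
Take 2 servings of kale: uses 68 kcal, +8.0 g fiber (running total 8.0 g).
Take 2 servings of bell pepper: uses 54 kcal, +2.0 g fiber (running total 10.0 g).
Take 2.287 servings of peanut butter: uses 414 kcal, +6.9 g fiber (running total 16.9 g).
Filling greedily by fiber-per-kcal is optimal for one linear limit, giving 16.9 g.

16.9 g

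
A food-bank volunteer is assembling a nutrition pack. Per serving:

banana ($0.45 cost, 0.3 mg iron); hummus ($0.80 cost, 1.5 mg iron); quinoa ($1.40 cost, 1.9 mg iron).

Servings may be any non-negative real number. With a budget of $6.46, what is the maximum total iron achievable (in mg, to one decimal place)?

Iron per dollar: hummus 1.875, quinoa 1.357, banana 0.6667.
With no serving limits, spend the whole cost allowance on hummus: $6.46 / $0.80 × 1.5 mg = 12.1 mg.

12.1 mg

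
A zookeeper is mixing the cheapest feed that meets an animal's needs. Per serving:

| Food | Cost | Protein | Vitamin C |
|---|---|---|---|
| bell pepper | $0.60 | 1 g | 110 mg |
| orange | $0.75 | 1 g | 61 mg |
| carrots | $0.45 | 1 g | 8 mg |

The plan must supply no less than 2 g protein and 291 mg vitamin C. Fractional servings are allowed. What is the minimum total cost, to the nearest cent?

bell pepper only: max(2/1, 291/110) = 2.645 servings → $1.59.
orange only: max(2/1, 291/61) = 4.77 servings → $3.58.
carrots only: max(2/1, 291/8) = 36.38 servings → $16.37.
bell pepper + orange: the both-tight solution has a negative serving — not a feasible corner.
bell pepper + carrots: intersection lies outside the first quadrant.
orange + carrots: intersection lies outside the first quadrant.
The minimum over all feasible corners is $1.59.

$1.59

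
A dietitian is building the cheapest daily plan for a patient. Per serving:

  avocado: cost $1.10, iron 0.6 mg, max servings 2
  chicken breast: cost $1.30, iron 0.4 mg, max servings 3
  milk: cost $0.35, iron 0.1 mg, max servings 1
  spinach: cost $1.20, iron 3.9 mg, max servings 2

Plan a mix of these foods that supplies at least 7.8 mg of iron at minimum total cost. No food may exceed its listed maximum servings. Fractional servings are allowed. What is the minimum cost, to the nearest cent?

Cost per mg of iron: spinach $0.3077, avocado $1.8333, chicken breast $3.2500, milk $3.5000.
Take 2 servings of spinach: +7.8 mg iron for $2.40 (total $2.40, still need 0.0 mg).
Greedy by cheapest-per-mg is optimal for a single linear constraint, so the minimum cost is $2.40.

$2.40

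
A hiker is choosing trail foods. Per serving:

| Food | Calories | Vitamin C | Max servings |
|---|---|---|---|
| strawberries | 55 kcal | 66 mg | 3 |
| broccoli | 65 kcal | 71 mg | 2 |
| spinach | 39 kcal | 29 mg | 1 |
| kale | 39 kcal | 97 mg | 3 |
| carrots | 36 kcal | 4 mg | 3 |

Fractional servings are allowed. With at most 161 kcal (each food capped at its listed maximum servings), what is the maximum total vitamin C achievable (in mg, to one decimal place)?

343.8 mg

Vitamin C per kcal: kale 2.487, strawberries 1.2, broccoli 1.092, spinach 0.7436, carrots 0.1111.
Take 3 servings of kale: uses 117 kcal, +291.0 mg vitamin C (running total 291.0 mg).
Take 0.8 servings of strawberries: uses 44 kcal, +52.8 mg vitamin C (running total 343.8 mg).
Filling greedily by vitamin C-per-kcal is optimal for one linear limit, giving 343.8 mg.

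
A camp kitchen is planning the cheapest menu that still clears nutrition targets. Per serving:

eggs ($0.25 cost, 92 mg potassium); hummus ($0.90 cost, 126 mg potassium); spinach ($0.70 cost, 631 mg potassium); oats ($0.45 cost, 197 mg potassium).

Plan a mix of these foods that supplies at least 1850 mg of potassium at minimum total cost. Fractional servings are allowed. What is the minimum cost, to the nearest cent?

$2.05

Cost per mg of potassium: spinach $0.0011, oats $0.0023, eggs $0.0027, hummus $0.0071.
With no serving limits, use only spinach: 1850 mg / 631 mg = 2.932 servings × $0.70 = $2.05.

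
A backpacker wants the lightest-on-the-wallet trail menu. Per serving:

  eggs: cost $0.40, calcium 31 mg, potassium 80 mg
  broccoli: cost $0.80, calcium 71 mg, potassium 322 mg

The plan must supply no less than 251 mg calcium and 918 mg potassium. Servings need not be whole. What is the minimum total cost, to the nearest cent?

At the optimum either one food covers both requirements or two foods hit both targets exactly; no other combination can be cheaper.
eggs only: max(251/31, 918/80) = 11.47 servings → $4.59.
broccoli only: max(251/71, 918/322) = 3.535 servings → $2.83.
eggs + broccoli with both tight: 3.636 servings and 1.947 servings → $3.01.
Cheapest feasible corner: $2.83.

$2.83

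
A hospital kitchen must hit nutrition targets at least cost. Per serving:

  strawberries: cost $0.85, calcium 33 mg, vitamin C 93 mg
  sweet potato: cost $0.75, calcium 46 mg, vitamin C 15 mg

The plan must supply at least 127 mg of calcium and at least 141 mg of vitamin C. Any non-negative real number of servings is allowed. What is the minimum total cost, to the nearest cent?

$2.45

Two binding constraints pin down two serving amounts, so the optimal mix uses at most two foods. The candidates are each food alone (scaled to the tighter of calcium/vitamin C) and each pair with both constraints tight.
strawberries only: max(127/33, 141/93) = 3.848 servings → $3.27.
sweet potato only: max(127/46, 141/15) = 9.4 servings → $7.05.
strawberries + sweet potato with both tight: 1.211 servings and 1.892 servings → $2.45.
Cheapest feasible corner: $2.45.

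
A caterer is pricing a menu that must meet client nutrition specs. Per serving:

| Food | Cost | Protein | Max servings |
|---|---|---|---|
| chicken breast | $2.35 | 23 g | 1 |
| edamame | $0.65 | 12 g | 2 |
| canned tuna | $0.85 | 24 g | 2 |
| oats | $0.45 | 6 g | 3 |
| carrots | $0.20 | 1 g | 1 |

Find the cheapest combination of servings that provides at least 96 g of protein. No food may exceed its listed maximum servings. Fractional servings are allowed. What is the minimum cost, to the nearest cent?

Cost per g of protein: canned tuna $0.0354, edamame $0.0542, oats $0.0750, chicken breast $0.1022, carrots $0.2000.
Take 2 servings of canned tuna: +48.0 g protein for $1.70 (total $1.70, still need 48.0 g).
Take 2 servings of edamame: +24.0 g protein for $1.30 (total $3.00, still need 24.0 g).
Take 3 servings of oats: +18.0 g protein for $1.35 (total $4.35, still need 6.0 g).
Take 0.2609 servings of chicken breast: +6.0 g protein for $0.61 (total $4.96, still need 0.0 g).
Greedy by cheapest-per-g is optimal for a single linear constraint, so the minimum cost is $4.96.

$4.96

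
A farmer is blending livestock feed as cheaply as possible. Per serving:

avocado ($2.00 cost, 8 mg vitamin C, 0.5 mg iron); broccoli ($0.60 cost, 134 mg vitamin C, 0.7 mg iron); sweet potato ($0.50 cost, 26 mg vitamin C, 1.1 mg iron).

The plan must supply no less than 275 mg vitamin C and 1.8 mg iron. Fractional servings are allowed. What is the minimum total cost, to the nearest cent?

At the optimum either one food covers both requirements or two foods hit both targets exactly; no other combination can be cheaper.
avocado only: max(275/8, 1.8/0.5) = 34.38 servings → $68.75.
broccoli only: max(275/134, 1.8/0.7) = 2.571 servings → $1.54.
sweet potato only: max(275/26, 1.8/1.1) = 10.58 servings → $5.29.
avocado + broccoli with both tight: 0.7932 servings and 2.005 servings → $2.79.
avocado + sweet potato: intersection lies outside the first quadrant.
broccoli + sweet potato with both tight: 1.979 servings and 0.3769 servings → $1.38.
So the least-cost plan costs $1.38.

$1.38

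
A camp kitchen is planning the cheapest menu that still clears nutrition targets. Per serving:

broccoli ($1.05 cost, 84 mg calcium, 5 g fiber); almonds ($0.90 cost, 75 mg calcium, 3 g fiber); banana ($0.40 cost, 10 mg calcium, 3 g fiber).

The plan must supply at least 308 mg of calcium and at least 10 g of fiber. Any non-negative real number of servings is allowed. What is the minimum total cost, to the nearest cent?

$3.70

Compare the cost at each extreme point of the feasible region.
broccoli only: max(308/84, 10/5) = 3.667 servings → $3.85.
almonds only: max(308/75, 10/3) = 4.107 servings → $3.70.
banana only: max(308/10, 10/3) = 30.8 servings → $12.32.
broccoli + almonds: the both-tight solution has a negative serving — not a feasible corner.
broccoli + banana: the both-tight solution has a negative serving — not a feasible corner.
almonds + banana: the both-tight solution has a negative serving — not a feasible corner.
So the least-cost plan costs $3.70.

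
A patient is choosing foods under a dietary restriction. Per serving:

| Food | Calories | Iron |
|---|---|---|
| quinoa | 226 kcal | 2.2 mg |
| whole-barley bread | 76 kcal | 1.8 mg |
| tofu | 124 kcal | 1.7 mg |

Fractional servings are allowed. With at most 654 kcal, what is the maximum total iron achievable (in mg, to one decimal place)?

Iron per kcal: whole-barley bread 0.02368, tofu 0.01371, quinoa 0.009735.
With no serving limits, spend the whole calories allowance on whole-barley bread: 654 kcal / 76 kcal × 1.8 mg = 15.5 mg.

15.5 mg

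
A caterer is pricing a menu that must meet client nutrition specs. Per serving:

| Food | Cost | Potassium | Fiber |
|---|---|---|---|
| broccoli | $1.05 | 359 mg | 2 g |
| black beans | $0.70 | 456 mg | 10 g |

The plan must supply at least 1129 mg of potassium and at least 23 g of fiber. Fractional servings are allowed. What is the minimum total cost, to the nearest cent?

broccoli only: max(1129/359, 23/2) = 11.5 servings → $12.07.
black beans only: max(1129/456, 23/10) = 2.476 servings → $1.73.
broccoli + black beans with both tight: 0.2995 servings and 2.24 servings → $1.88.
So the least-cost plan costs $1.73.

$1.73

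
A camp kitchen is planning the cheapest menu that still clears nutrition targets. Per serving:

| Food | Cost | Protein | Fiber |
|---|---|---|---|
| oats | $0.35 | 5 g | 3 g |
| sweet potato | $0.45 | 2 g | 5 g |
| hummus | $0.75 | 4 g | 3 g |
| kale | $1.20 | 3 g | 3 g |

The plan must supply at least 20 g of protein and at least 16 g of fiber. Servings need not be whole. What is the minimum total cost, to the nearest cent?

An LP optimum is at a vertex; with two nutrient constraints at most two foods are used. Check each candidate.
oats only: max(20/5, 16/3) = 5.333 servings → $1.87.
sweet potato only: max(20/2, 16/5) = 10 servings → $4.50.
hummus only: max(20/4, 16/3) = 5.333 servings → $4.00.
kale only: max(20/3, 16/3) = 6.667 servings → $8.00.
oats + sweet potato with both tight: 3.579 servings and 1.053 servings → $1.73.
oats + hummus with both targets exact would need a negative amount; discard.
oats + kale with both tight: 2 servings and 3.333 servings → $4.70.
sweet potato + hummus with both tight: 0.2857 servings and 4.857 servings → $3.77.
sweet potato + kale with both targets exact would need a negative amount; discard.
hummus + kale with both tight: 4 servings and 1.333 servings → $4.60.
So the least-cost plan costs $1.73.

$1.73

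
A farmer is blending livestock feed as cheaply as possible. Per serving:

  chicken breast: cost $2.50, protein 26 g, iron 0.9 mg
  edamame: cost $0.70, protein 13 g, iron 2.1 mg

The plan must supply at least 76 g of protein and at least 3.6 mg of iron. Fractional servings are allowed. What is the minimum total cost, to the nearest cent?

$4.09

chicken breast only: max(76/26, 3.6/0.9) = 4 servings → $10.00.
edamame only: max(76/13, 3.6/2.1) = 5.846 servings → $4.09.
chicken breast + edamame with both tight: 2.629 servings and 0.5874 servings → $6.98.
Cheapest feasible corner: $4.09.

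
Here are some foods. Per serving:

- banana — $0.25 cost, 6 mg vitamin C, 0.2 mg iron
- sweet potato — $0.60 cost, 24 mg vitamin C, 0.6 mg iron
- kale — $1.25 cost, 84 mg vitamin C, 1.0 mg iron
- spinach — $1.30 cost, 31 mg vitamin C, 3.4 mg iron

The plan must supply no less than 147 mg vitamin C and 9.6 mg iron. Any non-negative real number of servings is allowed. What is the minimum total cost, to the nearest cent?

For a min-cost LP with two ≥-constraints, a basic feasible solution has at most two positive variables.
banana only: max(147/6, 9.6/0.2) = 48 servings → $12.00.
sweet potato only: max(147/24, 9.6/0.6) = 16 servings → $9.60.
kale only: max(147/84, 9.6/1.0) = 9.6 servings → $12.00.
spinach only: max(147/31, 9.6/3.4) = 4.742 servings → $6.16.
banana + sweet potato with both targets exact would need a negative amount; discard.
banana + kale: intersection lies outside the first quadrant.
banana + spinach with both tight: 14.24 servings and 1.986 servings → $6.14.
sweet potato + kale: the both-tight solution has a negative serving — not a feasible corner.
sweet potato + spinach with both tight: 3.21 servings and 2.257 servings → $4.86.
kale + spinach with both tight: 0.7942 servings and 2.59 servings → $4.36.
So the least-cost plan costs $4.36.

$4.36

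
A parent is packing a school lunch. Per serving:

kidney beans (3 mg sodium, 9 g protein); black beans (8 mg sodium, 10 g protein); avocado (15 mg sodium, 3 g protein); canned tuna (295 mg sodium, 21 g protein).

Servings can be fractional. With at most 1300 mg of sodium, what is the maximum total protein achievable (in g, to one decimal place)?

Protein per mg sodium: kidney beans 3, black beans 1.25, avocado 0.2, canned tuna 0.07119.
With no serving limits, spend the whole sodium allowance on kidney beans: 1300 mg / 3 mg × 9 g = 3900.0 g.

3900.0 g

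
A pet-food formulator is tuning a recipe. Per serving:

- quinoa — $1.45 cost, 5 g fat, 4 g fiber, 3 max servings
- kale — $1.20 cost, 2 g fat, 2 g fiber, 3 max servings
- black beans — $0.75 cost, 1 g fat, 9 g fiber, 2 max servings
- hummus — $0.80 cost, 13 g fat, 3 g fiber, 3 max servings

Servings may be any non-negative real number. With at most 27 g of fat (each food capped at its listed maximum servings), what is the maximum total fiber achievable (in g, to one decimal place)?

36.9 g

Fiber per g fat: black beans 9, kale 1, quinoa 0.8, hummus 0.2308.
Take 2 servings of black beans: uses 2 g fat, +18.0 g fiber (running total 18.0 g).
Take 3 servings of kale: uses 6 g fat, +6.0 g fiber (running total 24.0 g).
Take 3 servings of quinoa: uses 15 g fat, +12.0 g fiber (running total 36.0 g).
Take 0.3077 servings of hummus: uses 4 g fat, +0.9 g fiber (running total 36.9 g).
Greedy by best ratio exhausts the fat allowance optimally: 36.9 g.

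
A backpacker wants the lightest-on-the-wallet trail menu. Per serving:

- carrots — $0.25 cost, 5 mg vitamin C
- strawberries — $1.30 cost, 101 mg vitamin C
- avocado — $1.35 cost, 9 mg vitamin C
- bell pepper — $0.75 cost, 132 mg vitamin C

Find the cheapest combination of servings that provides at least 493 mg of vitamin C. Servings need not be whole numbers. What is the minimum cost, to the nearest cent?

Cost per mg of vitamin C: bell pepper $0.0057, strawberries $0.0129, carrots $0.0500, avocado $0.1500.
With no serving limits, use only bell pepper: 493 mg / 132 mg = 3.735 servings × $0.75 = $2.80.

$2.80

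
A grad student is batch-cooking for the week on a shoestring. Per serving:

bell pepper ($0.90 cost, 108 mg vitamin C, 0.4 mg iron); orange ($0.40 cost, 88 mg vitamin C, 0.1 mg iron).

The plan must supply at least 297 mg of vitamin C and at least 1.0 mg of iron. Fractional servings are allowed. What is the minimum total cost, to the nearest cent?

Two binding constraints pin down two serving amounts, so the optimal mix uses at most two foods. The candidates are each food alone (scaled to the tighter of vitamin C/iron) and each pair with both constraints tight.
bell pepper only: max(297/108, 1.0/0.4) = 2.75 servings → $2.48.
orange only: max(297/88, 1.0/0.1) = 10 servings → $4.00.
bell pepper + orange with both tight: 2.389 servings and 0.4426 servings → $2.33.
Cheapest feasible corner: $2.33.

$2.33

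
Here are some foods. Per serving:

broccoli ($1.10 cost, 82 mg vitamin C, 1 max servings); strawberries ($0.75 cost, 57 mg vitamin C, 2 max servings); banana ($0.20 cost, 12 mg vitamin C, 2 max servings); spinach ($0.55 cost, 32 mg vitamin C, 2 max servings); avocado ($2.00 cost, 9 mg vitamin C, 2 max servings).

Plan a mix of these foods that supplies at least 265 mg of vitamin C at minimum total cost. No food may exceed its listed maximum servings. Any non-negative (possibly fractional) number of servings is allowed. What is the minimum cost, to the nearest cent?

$3.77

Cost per mg of vitamin C: strawberries $0.0132, broccoli $0.0134, banana $0.0167, spinach $0.0172, avocado $0.2222.
Take 2 servings of strawberries: +114.0 mg vitamin C for $1.50 (total $1.50, still need 151.0 mg).
Take 1 serving of broccoli: +82.0 mg vitamin C for $1.10 (total $2.60, still need 69.0 mg).
Take 2 servings of banana: +24.0 mg vitamin C for $0.40 (total $3.00, still need 45.0 mg).
Take 1.406 servings of spinach: +45.0 mg vitamin C for $0.77 (total $3.77, still need 0.0 mg).
Greedy by cheapest-per-mg is optimal for a single linear constraint, so the minimum cost is $3.77.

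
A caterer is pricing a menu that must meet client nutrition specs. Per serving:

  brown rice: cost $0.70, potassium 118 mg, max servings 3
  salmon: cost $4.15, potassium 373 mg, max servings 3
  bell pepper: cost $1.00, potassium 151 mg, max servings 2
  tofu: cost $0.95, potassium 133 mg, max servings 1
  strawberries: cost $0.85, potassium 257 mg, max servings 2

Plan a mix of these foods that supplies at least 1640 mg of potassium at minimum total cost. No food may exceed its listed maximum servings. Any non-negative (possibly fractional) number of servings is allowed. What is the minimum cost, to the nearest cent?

Cost per mg of potassium: strawberries $0.0033, brown rice $0.0059, bell pepper $0.0066, tofu $0.0071, salmon $0.0111.
Take 2 servings of strawberries: +514.0 mg potassium for $1.70 (total $1.70, still need 1126.0 mg).
Take 3 servings of brown rice: +354.0 mg potassium for $2.10 (total $3.80, still need 772.0 mg).
Take 2 servings of bell pepper: +302.0 mg potassium for $2.00 (total $5.80, still need 470.0 mg).
Take 1 serving of tofu: +133.0 mg potassium for $0.95 (total $6.75, still need 337.0 mg).
Take 0.9035 servings of salmon: +337.0 mg potassium for $3.75 (total $10.50, still need 0.0 mg).
Greedy by cheapest-per-mg is optimal for a single linear constraint, so the minimum cost is $10.50.

$10.50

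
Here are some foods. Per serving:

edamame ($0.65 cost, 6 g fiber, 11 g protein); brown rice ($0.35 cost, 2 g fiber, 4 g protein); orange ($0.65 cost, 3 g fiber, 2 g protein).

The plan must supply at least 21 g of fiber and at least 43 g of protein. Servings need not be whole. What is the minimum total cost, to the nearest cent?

$2.54

This is a tiny linear program; its minimum lies at a vertex of the feasible set. List the vertices and price them.
edamame only: max(21/6, 43/11) = 3.909 servings → $2.54.
brown rice only: max(21/2, 43/4) = 10.75 servings → $3.76.
orange only: max(21/3, 43/2) = 21.5 servings → $13.97.
edamame + brown rice: the both-tight solution has a negative serving — not a feasible corner.
edamame + orange with both targets exact would need a negative amount; discard.
brown rice + orange with both targets exact would need a negative amount; discard.
Cheapest feasible corner: $2.54.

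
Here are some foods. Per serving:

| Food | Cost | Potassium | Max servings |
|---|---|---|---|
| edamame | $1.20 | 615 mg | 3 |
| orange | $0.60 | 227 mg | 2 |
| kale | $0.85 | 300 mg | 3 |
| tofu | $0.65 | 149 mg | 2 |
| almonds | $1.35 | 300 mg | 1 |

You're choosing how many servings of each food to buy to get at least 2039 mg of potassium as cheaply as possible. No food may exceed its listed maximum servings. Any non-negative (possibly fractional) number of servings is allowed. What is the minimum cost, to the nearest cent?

$4.11

Cost per mg of potassium: edamame $0.0020, orange $0.0026, kale $0.0028, tofu $0.0044, almonds $0.0045.
Take 3 servings of edamame: +1845.0 mg potassium for $3.60 (total $3.60, still need 194.0 mg).
Take 0.8546 servings of orange: +194.0 mg potassium for $0.51 (total $4.11, still need 0.0 mg).
Filling from the cheapest source first is optimal under one linear minimum: $4.11.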